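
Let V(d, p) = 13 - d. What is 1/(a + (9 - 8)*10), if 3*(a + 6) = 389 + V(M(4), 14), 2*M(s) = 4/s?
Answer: 6/827 ≈ 0.0072551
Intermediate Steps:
M(s) = 2/s (M(s) = (4/s)/2 = 2/s)
a = 767/6 (a = -6 + (389 + (13 - 2/4))/3 = -6 + (389 + (13 - 1*1/2))/3 = -6 + (389 + (13 - 1/2))/3 = -6 + (389 + 25/2)/3 = -6 + (1/3)*(803/2) = -6 + 803/6 = 767/6 ≈ 127.83)
1/(a + (9 - 8)*10) = 1/(767/6 + (9 - 8)*10) = 1/(767/6 + 1*10) = 1/(767/6 + 10) = 1/(827/6) = 6/827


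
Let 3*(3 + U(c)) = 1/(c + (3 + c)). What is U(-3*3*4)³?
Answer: -240641848/8869743 ≈ -27.131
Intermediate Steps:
U(c) = -3 + 1/(3*(3 + 2*c)) (U(c) = -3 + 1/(3*(c + (3 + c))) = -3 + 1/(3*(3 + 2*c)))
U(-3*3*4)³ = (2*(-13 - 9*(-3*3)*4)/(3*(3 + 2*(-3*3*4))))³ = (2*(-13 - (-81)*4)/(3*(3 + 2*(-9*4))))³ = (2*(-13 - 9*(-36))/(3*(3 + 2*(-36))))³ = (2*(-13 + 324)/(3*(3 - 72)))³ = ((⅔)*311/(-69))³ = ((⅔)*(-1/69)*311)³ = (-622/207)³ = -240641848/8869743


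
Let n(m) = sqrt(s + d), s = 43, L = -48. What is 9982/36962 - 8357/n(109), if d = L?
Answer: 4991/18481 + 8357*I*sqrt(5)/5 ≈ 0.27006 + 3737.4*I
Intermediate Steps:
d = -48
n(m) = I*sqrt(5) (n(m) = sqrt(43 - 48) = sqrt(-5) = I*sqrt(5))
9982/36962 - 8357/n(109) = 9982/36962 - 8357*(-I*sqrt(5)/5) = 9982*(1/36962) - (-8357)*I*sqrt(5)/5 = 4991/18481 + 8357*I*sqrt(5)/5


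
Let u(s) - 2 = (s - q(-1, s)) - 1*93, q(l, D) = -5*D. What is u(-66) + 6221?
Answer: 5734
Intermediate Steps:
u(s) = -91 + 6*s (u(s) = 2 + ((s - (-5)*s) - 1*93) = 2 + ((s + 5*s) - 93) = 2 + (6*s - 93) = 2 + (-93 + 6*s) = -91 + 6*s)
u(-66) + 6221 = (-91 + 6*(-66)) + 6221 = (-91 - 396) + 6221 = -487 + 6221 = 5734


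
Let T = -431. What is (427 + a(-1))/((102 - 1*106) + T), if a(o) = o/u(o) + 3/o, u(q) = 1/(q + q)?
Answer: -142/145 ≈ -0.97931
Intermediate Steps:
u(q) = 1/(2*q)
a(o) = 2*o² + 3/o (a(o) = o/((1/(2*o))) + 3/o = o*(2*o) + 3/o = 2*o² + 3/o)
(427 + a(-1))/((102 - 1*106) + T) = (427 + (3 + 2*(-1)³)/(-1))/((102 - 1*106) - 431) = (427 - (3 + 2*(-1)))/((102 - 106) - 431) = (427 - (3 - 2))/(-4 - 431) = (427 - 1*1)/(-435) = (427 - 1)*(-1/435) = 426*(-1/435) = -142/145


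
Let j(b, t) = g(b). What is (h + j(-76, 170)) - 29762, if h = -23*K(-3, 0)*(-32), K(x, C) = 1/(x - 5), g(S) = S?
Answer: -29930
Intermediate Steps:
j(b, t) = b
K(x, C) = 1/(-5 + x)
h = -92 (h = -23/(-5 - 3)*(-32) = -23/(-8)*(-32) = -23*(-⅛)*(-32) = (23/8)*(-32) = -92)
(h + j(-76, 170)) - 29762 = (-92 - 76) - 29762 = -168 - 29762 = -29930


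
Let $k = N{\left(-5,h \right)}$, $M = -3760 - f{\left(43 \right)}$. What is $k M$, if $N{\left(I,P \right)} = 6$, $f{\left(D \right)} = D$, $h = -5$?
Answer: $-22818$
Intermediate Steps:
$M = -3803$ ($M = -3760 - 43 = -3803$)
$k = 6$
$k M = 6 \left(-3803\right) = -22818$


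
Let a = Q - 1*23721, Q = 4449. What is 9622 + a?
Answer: -9650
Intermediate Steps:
a = -19272 (a = 4449 - 1*23721 = 4449 - 23721 = -19272)
9622 + a = 9622 - 19272 = -9650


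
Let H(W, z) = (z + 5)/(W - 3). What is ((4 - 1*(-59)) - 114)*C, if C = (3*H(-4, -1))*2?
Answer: 1224/7 ≈ 174.86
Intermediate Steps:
H(W, z) = (5 + z)/(-3 + W)
C = -24/7 (C = (3*((5 - 1)/(-3 - 4)))*2 = (3*(4/(-7)))*2 = (3*(-⅐*4))*2 = (3*(-4/7))*2 = -12/7*2 = -24/7 ≈ -3.4286)
((4 - 1*(-59)) - 114)*C = ((4 - 1*(-59)) - 114)*(-24/7) = ((4 + 59) - 114)*(-24/7) = (63 - 114)*(-24/7) = -51*(-24/7) = 1224/7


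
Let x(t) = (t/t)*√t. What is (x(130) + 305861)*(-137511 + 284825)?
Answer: 45057607354 + 147314*√130 ≈ 4.5059e+10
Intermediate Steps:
x(t) = √t (x(t) = 1*√t = √t)
(x(130) + 305861)*(-137511 + 284825) = (√130 + 305861)*(-137511 + 284825) = (305861 + √130)*147314 = 45057607354 + 147314*√130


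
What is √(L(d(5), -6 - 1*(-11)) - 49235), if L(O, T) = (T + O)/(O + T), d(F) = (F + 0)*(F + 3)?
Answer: I*√49234 ≈ 221.89*I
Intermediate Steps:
d(F) = F*(3 + F)
L(O, T) = 1 (L(O, T) = (O + T)/(O + T) = 1)
√(L(d(5), -6 - 1*(-11)) - 49235) = √(1 - 49235) = √(-49234) = I*√49234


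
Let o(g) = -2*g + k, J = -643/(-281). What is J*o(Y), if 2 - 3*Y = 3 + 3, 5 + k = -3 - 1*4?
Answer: -18004/843 ≈ -21.357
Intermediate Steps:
k = -12 (k = -5 + (-3 - 1*4) = -5 + (-3 - 4) = -5 - 7 = -12)
Y = -4/3 (Y = 2/3 - (3 + 3)/3 = 2/3 - 1/3*6 = 2/3 - 2 = -4/3 ≈ -1.3333)
J = 643/281 (J = -643*(-1/281) = 643/281 ≈ 2.2883)
o(g) = -12 - 2*g (o(g) = -2*g - 12 = -12 - 2*g)
J*o(Y) = 643*(-12 - 2*(-4/3))/281 = 643*(-12 + 8/3)/281 = (643/281)*(-28/3) = -18004/843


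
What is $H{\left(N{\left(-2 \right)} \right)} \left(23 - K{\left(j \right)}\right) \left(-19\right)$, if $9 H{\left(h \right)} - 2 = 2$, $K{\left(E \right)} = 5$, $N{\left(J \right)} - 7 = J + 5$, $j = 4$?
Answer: $-152$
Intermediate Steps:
$N{\left(J \right)} = 12 + J$ ($N{\left(J \right)} = 7 + \left(J + 5\right) = 7 + \left(5 + J\right) = 12 + J$)
$H{\left(h \right)} = \frac{4}{9}$ ($H{\left(h \right)} = \frac{2}{9} + \frac{1}{9} \cdot 2 = \frac{2}{9} + \frac{2}{9} = \frac{4}{9}$)
$H{\left(N{\left(-2 \right)} \right)} \left(23 - K{\left(j \right)}\right) \left(-19\right) = \frac{4 \left(23 - 5\right)}{9} \left(-19\right) = \frac{4}{9} \cdot 18 \left(-19\right) = 8 \left(-19\right) = -152$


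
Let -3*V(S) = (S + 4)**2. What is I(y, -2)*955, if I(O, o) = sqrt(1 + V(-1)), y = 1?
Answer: 955*I*sqrt(2) ≈ 1350.6*I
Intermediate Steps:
V(S) = -(4 + S)**2/3 (V(S) = -(S + 4)**2/3 = -(4 + S)**2/3)
I(O, o) = I*sqrt(2) (I(O, o) = sqrt(1 - (4 - 1)**2/3) = sqrt(1 - 1/3*3**2) = sqrt(1 - 1/3*9) = sqrt(1 - 3) = sqrt(-2) = I*sqrt(2))
I(y, -2)*955 = (I*sqrt(2))*955 = 955*I*sqrt(2)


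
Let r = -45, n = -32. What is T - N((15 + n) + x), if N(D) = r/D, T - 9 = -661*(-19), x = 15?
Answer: 25091/2 ≈ 12546.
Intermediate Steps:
T = 12568 (T = 9 - 661*(-19) = 9 + 12559 = 12568)
N(D) = -45/D
T - N((15 + n) + x) = 12568 - (-45)/((15 - 32) + 15) = 12568 - (-45)/(-17 + 15) = 12568 - (-45)/(-2) = 12568 - (-45)*(-1)/2 = 12568 - 1*45/2 = 12568 - 45/2 = 25091/2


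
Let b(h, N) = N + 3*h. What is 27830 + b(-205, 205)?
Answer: 27420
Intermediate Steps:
27830 + b(-205, 205) = 27830 + (205 + 3*(-205)) = 27830 + (205 - 615) = 27830 - 410 = 27420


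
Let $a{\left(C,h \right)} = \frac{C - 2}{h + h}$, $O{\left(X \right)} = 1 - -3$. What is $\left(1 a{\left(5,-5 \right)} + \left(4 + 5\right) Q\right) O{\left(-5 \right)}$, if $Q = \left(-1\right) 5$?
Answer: $- \frac{906}{5} \approx -181.2$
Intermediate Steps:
$Q = -5$
$O{\left(X \right)} = 4$ ($O{\left(X \right)} = 1 + 3 = 4$)
$a{\left(C,h \right)} = \frac{-2 + C}{2 h}$
$\left(1 a{\left(5,-5 \right)} + \left(4 + 5\right) Q\right) O{\left(-5 \right)} = \left(1 \frac{-2 + 5}{2 \left(-5\right)} + \left(4 + 5\right) \left(-5\right)\right) 4 = \left(1 \cdot \frac{1}{2} \left(- \frac{1}{5}\right) 3 + 9 \left(-5\right)\right) 4 = \left(1 \left(- \frac{3}{10}\right) - 45\right) 4 = \left(- \frac{3}{10} - 45\right) 4 = \left(- \frac{453}{10}\right) 4 = - \frac{906}{5}$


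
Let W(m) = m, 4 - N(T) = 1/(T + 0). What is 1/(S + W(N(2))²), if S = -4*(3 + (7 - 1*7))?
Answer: 4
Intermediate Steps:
N(T) = 4 - 1/T (N(T) = 4 - 1/(T + 0) = 4 - 1/T)
S = -12 (S = -4*(3 + (7 - 7)) = -4*(3 + 0) = -4*3 = -12)
1/(S + W(N(2))²) = 1/(-12 + (4 - 1/2)²) = 1/(-12 + (4 - 1*½)²) = 1/(-12 + (4 - ½)²) = 1/(-12 + (7/2)²) = 1/(-12 + 49/4) = 1/(¼) = 4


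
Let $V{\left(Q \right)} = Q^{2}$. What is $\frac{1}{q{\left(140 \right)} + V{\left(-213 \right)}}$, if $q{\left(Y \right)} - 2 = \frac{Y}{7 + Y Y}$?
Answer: $\frac{2801}{127084191} \approx 2.2041 \cdot 10^{-5}$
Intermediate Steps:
$q{\left(Y \right)} = 2 + \frac{Y}{7 + Y^{2}}$ ($q{\left(Y \right)} = 2 + \frac{Y}{7 + Y Y} = 2 + \frac{Y}{7 + Y^{2}}$)
$\frac{1}{q{\left(140 \right)} + V{\left(-213 \right)}} = \frac{1}{\frac{14 + 140 + 2 \cdot 140^{2}}{7 + 140^{2}} + \left(-213\right)^{2}} = \frac{1}{\frac{14 + 140 + 2 \cdot 19600}{7 + 19600} + 45369} = \frac{1}{\frac{14 + 140 + 39200}{19607} + 45369} = \frac{1}{\frac{1}{19607} \cdot 39354 + 45369} = \frac{1}{\frac{5622}{2801} + 45369} = \frac{1}{\frac{127084191}{2801}} = \frac{2801}{127084191}$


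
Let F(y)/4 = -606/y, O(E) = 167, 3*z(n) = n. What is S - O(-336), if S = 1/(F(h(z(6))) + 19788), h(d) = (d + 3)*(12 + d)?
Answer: -115458421/691368 ≈ -167.00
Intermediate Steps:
z(n) = n/3
h(d) = (3 + d)*(12 + d)
F(y) = -2424/y (F(y) = 4*(-606/y) = -2424/y)
S = 35/691368 (S = 1/(-2424/(36 + ((⅓)*6)² + 15*((⅓)*6)) + 19788) = 1/(-2424/(36 + 2² + 15*2) + 19788) = 1/(-2424/(36 + 4 + 30) + 19788) = 1/(-2424/70 + 19788) = 1/(-2424*1/70 + 19788) = 1/(-1212/35 + 19788) = 1/(691368/35) = 35/691368 ≈ 5.0624e-5)
S - O(-336) = 35/691368 - 1*167 = 35/691368 - 167 = -115458421/691368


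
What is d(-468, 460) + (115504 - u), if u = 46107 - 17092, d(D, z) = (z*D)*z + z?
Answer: -98941851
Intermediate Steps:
d(D, z) = z + D*z² (d(D, z) = (D*z)*z + z = D*z² + z = z + D*z²)
u = 29015
d(-468, 460) + (115504 - u) = 460*(1 - 468*460) + (115504 - 1*29015) = 460*(1 - 215280) + (115504 - 29015) = 460*(-215279) + 86489 = -99028340 + 86489 = -98941851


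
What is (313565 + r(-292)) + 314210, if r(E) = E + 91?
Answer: 627574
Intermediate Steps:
r(E) = 91 + E
(313565 + r(-292)) + 314210 = (313565 + (91 - 292)) + 314210 = (313565 - 201) + 314210 = 313364 + 314210 = 627574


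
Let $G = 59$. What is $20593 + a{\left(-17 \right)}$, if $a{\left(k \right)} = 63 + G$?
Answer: $20715$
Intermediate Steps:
$a{\left(k \right)} = 122$ ($a{\left(k \right)} = 63 + 59 = 122$)
$20593 + a{\left(-17 \right)} = 20593 + 122 = 20715$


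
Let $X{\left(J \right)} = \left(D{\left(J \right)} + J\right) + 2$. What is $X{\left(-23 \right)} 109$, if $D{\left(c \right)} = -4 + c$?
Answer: $-5232$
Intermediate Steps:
$X{\left(J \right)} = -2 + 2 J$ ($X{\left(J \right)} = \left(\left(-4 + J\right) + J\right) + 2 = \left(-4 + 2 J\right) + 2 = -2 + 2 J$)
$X{\left(-23 \right)} 109 = \left(-2 + 2 \left(-23\right)\right) 109 = \left(-2 - 46\right) 109 = \left(-48\right) 109 = -5232$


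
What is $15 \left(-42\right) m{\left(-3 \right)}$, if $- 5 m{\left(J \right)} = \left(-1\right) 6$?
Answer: $-756$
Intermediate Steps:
$m{\left(J \right)} = \frac{6}{5}$ ($m{\left(J \right)} = - \frac{\left(-1\right) 6}{5} = \left(- \frac{1}{5}\right) \left(-6\right) = \frac{6}{5}$)
$15 \left(-42\right) m{\left(-3 \right)} = 15 \left(-42\right) \frac{6}{5} = \left(-630\right) \frac{6}{5} = -756$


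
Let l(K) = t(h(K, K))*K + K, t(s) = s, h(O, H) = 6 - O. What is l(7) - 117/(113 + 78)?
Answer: -117/191 ≈ -0.61257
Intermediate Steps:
l(K) = K + K*(6 - K) (l(K) = (6 - K)*K + K = K*(6 - K) + K = K + K*(6 - K))
l(7) - 117/(113 + 78) = 7*(7 - 1*7) - 117/(113 + 78) = 7*(7 - 7) - 117/191 = 7*0 - 117*1/191 = 0 - 117/191 = -117/191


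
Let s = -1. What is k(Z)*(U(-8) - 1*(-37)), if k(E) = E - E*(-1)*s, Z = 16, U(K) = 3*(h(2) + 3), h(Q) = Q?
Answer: 0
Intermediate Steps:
U(K) = 15 (U(K) = 3*(2 + 3) = 3*5 = 15)
k(E) = 0 (k(E) = E - E*(-1)*(-1) = E - (-E)*(-1) = E - E = 0)
k(Z)*(U(-8) - 1*(-37)) = 0*(15 - 1*(-37)) = 0*(15 + 37) = 0*52 = 0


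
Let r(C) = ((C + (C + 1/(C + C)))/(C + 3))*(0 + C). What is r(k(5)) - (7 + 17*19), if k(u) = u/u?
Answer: -2635/8 ≈ -329.38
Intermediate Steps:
k(u) = 1
r(C) = C*(1/(2*C) + 2*C)/(3 + C) (r(C) = ((C + (C + 1/(2*C)))/(3 + C))*C = ((1/(2*C) + 2*C)/(3 + C))*C = C*(1/(2*C) + 2*C)/(3 + C))
r(k(5)) - (7 + 17*19) = (1 + 4*1²)/(2*(3 + 1)) - (7 + 17*19) = (½)*(1 + 4*1)/4 - (7 + 323) = (½)*(¼)*(1 + 4) - 1*330 = (½)*(¼)*5 - 330 = 5/8 - 330 = -2635/8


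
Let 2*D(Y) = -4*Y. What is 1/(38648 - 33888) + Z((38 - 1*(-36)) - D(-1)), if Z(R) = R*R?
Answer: 24675841/4760 ≈ 5184.0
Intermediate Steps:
D(Y) = -2*Y (D(Y) = (-4*Y)/2 = -2*Y)
Z(R) = R²
1/(38648 - 33888) + Z((38 - 1*(-36)) - D(-1)) = 1/(38648 - 33888) + ((38 - 1*(-36)) - (-2)*(-1))² = 1/4760 + ((38 + 36) - 1*2)² = 1/4760 + (74 - 2)² = 1/4760 + 72² = 1/4760 + 5184 = 24675841/4760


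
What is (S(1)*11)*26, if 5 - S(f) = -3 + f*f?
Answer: 2002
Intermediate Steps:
S(f) = 8 - f² (S(f) = 5 - (-3 + f*f) = 5 - (-3 + f²) = 5 + (3 - f²) = 8 - f²)
(S(1)*11)*26 = ((8 - 1*1²)*11)*26 = ((8 - 1*1)*11)*26 = ((8 - 1)*11)*26 = (7*11)*26 = 77*26 = 2002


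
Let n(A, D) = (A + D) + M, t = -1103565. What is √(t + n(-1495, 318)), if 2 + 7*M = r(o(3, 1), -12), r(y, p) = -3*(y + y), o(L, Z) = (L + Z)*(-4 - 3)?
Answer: 2*I*√13532799/7 ≈ 1051.1*I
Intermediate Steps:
o(L, Z) = -7*L - 7*Z (o(L, Z) = (L + Z)*(-7) = -7*L - 7*Z)
r(y, p) = -6*y
M = 166/7 (M = -2/7 + (-6*(-7*3 - 7*1))/7 = -2/7 + (-6*(-21 - 7))/7 = -2/7 + (-6*(-28))/7 = -2/7 + (⅐)*168 = -2/7 + 24 = 166/7 ≈ 23.714)
n(A, D) = 166/7 + A + D (n(A, D) = (A + D) + 166/7 = 166/7 + A + D)
√(t + n(-1495, 318)) = √(-1103565 + (166/7 - 1495 + 318)) = √(-1103565 - 8073/7) = √(-7733028/7) = 2*I*√13532799/7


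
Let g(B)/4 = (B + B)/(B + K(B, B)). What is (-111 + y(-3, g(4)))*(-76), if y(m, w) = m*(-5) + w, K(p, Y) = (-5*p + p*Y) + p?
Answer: 6688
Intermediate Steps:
K(p, Y) = -4*p + Y*p (K(p, Y) = (-5*p + Y*p) + p = -4*p + Y*p)
g(B) = 8*B/(B + B*(-4 + B)) (g(B) = 4*((B + B)/(B + B*(-4 + B))) = 4*((2*B)/(B + B*(-4 + B))) = 4*(2*B/(B + B*(-4 + B))) = 8*B/(B + B*(-4 + B)))
y(m, w) = w - 5*m (y(m, w) = -5*m + w = w - 5*m)
(-111 + y(-3, g(4)))*(-76) = (-111 + (8/(-3 + 4) - 5*(-3)))*(-76) = (-111 + (8/1 + 15))*(-76) = (-111 + (8*1 + 15))*(-76) = (-111 + (8 + 15))*(-76) = (-111 + 23)*(-76) = -88*(-76) = 6688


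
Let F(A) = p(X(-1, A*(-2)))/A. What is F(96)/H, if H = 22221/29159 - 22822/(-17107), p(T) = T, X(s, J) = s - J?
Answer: 95275195483/100377729120 ≈ 0.94917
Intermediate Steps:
H = 1045601345/498823013 (H = 22221*(1/29159) - 22822*(-1/17107) = 22221/29159 + 22822/17107 = 1045601345/498823013 ≈ 2.0961)
F(A) = (-1 + 2*A)/A (F(A) = (-1 - A*(-2))/A = (-1 - (-2)*A)/A = (-1 + 2*A)/A)
F(96)/H = (2 - 1/96)/(1045601345/498823013) = (2 - 1*1/96)*(498823013/1045601345) = (2 - 1/96)*(498823013/1045601345) = (191/96)*(498823013/1045601345) = 95275195483/100377729120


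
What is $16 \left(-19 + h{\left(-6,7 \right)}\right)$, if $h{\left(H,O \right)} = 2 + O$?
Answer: $-160$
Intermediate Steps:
$16 \left(-19 + h{\left(-6,7 \right)}\right) = 16 \left(-19 + \left(2 + 7\right)\right) = 16 \left(-19 + 9\right) = 16 \left(-10\right) = -160$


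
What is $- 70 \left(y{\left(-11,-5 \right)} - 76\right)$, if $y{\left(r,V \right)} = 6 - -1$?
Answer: $4830$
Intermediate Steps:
$y{\left(r,V \right)} = 7$ ($y{\left(r,V \right)} = 6 + 1 = 7$)
$- 70 \left(y{\left(-11,-5 \right)} - 76\right) = - 70 \left(7 - 76\right) = \left(-70\right) \left(-69\right) = 4830$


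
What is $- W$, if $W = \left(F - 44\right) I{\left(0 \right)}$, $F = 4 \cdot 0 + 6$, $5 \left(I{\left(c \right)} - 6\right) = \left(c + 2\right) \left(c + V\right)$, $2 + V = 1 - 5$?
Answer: $\frac{684}{5} \approx 136.8$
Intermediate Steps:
$V = -6$ ($V = -2 + \left(1 - 5\right) = -2 - 4 = -6$)
$I{\left(c \right)} = 6 + \frac{\left(-6 + c\right) \left(2 + c\right)}{5}$ ($I{\left(c \right)} = 6 + \frac{\left(c + 2\right) \left(c - 6\right)}{5} = 6 + \frac{\left(2 + c\right) \left(-6 + c\right)}{5} = 6 + \frac{\left(-6 + c\right) \left(2 + c\right)}{5}$)
$F = 6$ ($F = 0 + 6 = 6$)
$W = - \frac{684}{5}$ ($W = \left(6 - 44\right) \left(\frac{18}{5} - 0 + \frac{0^{2}}{5}\right) = - 38 \left(\frac{18}{5} + 0 + \frac{1}{5} \cdot 0\right) = - 38 \left(\frac{18}{5} + 0 + 0\right) = \left(-38\right) \frac{18}{5} = - \frac{684}{5} \approx -136.8$)
$- W = \left(-1\right) \left(- \frac{684}{5}\right) = \frac{684}{5}$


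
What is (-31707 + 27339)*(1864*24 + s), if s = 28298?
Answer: -319012512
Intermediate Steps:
(-31707 + 27339)*(1864*24 + s) = (-31707 + 27339)*(1864*24 + 28298) = -4368*(44736 + 28298) = -4368*73034 = -319012512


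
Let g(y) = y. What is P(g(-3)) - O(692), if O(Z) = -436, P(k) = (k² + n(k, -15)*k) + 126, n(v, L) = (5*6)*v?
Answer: 841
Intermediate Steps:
n(v, L) = 30*v
P(k) = 126 + 31*k² (P(k) = (k² + (30*k)*k) + 126 = (k² + 30*k²) + 126 = 31*k² + 126 = 126 + 31*k²)
P(g(-3)) - O(692) = (126 + 31*(-3)²) - 1*(-436) = (126 + 31*9) + 436 = (126 + 279) + 436 = 405 + 436 = 841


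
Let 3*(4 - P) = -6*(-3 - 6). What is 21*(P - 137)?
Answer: -3171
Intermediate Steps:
P = -14 (P = 4 - (-2)*(-3 - 6) = 4 - (-2)*(-9) = 4 - ⅓*54 = 4 - 18 = -14)
21*(P - 137) = 21*(-14 - 137) = 21*(-151) = -3171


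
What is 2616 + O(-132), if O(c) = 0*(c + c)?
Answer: 2616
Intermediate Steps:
O(c) = 0 (O(c) = 0*(2*c) = 0)
2616 + O(-132) = 2616 + 0 = 2616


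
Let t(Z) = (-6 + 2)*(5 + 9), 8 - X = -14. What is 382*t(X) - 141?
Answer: -21533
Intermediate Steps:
X = 22 (X = 8 - 1*(-14) = 8 + 14 = 22)
t(Z) = -56 (t(Z) = -4*14 = -56)
382*t(X) - 141 = 382*(-56) - 141 = -21392 - 141 = -21533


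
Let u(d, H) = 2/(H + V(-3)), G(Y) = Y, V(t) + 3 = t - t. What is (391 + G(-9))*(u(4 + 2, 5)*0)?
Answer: 0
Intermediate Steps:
V(t) = -3 (V(t) = -3 + (t - t) = -3 + 0 = -3)
u(d, H) = 2/(-3 + H) (u(d, H) = 2/(H - 3) = 2/(-3 + H))
(391 + G(-9))*(u(4 + 2, 5)*0) = (391 - 9)*((2/(-3 + 5))*0) = 382*((2/2)*0) = 382*((2*(1/2))*0) = 382*(1*0) = 382*0 = 0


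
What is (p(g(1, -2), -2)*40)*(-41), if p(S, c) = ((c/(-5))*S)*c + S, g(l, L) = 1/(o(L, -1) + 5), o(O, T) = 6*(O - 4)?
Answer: 328/31 ≈ 10.581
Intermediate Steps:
o(O, T) = -24 + 6*O (o(O, T) = 6*(-4 + O) = -24 + 6*O)
g(l, L) = 1/(-19 + 6*L) (g(l, L) = 1/((-24 + 6*L) + 5) = 1/(-19 + 6*L))
p(S, c) = S - S*c²/5 (p(S, c) = ((c*(-⅕))*S)*c + S = ((-c/5)*S)*c + S = (-S*c/5)*c + S = -S*c²/5 + S = S - S*c²/5)
(p(g(1, -2), -2)*40)*(-41) = (((5 - 1*(-2)²)/(5*(-19 + 6*(-2))))*40)*(-41) = (((5 - 1*4)/(5*(-19 - 12)))*40)*(-41) = (((⅕)*(5 - 4)/(-31))*40)*(-41) = (((⅕)*(-1/31)*1)*40)*(-41) = -1/155*40*(-41) = -8/31*(-41) = 328/31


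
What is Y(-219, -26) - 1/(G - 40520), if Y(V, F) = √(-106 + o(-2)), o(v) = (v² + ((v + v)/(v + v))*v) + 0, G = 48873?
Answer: -1/8353 + 2*I*√26 ≈ -0.00011972 + 10.198*I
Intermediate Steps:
o(v) = v + v² (o(v) = (v² + ((2*v)/((2*v)))*v) + 0 = (v² + ((2*v)*(1/(2*v)))*v) + 0 = (v² + 1*v) + 0 = (v² + v) + 0 = (v + v²) + 0 = v + v²)
Y(V, F) = 2*I*√26 (Y(V, F) = √(-106 - 2*(1 - 2)) = √(-106 - 2*(-1)) = √(-106 + 2) = √(-104) = 2*I*√26)
Y(-219, -26) - 1/(G - 40520) = 2*I*√26 - 1/(48873 - 40520) = 2*I*√26 - 1/8353 = -1/8353 + 2*I*√26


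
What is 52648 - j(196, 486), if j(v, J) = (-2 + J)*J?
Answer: -182576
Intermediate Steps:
j(v, J) = J*(-2 + J)
52648 - j(196, 486) = 52648 - 486*(-2 + 486) = 52648 - 486*484 = 52648 - 1*235224 = 52648 - 235224 = -182576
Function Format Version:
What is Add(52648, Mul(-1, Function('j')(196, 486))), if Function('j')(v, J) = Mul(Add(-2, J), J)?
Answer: -182576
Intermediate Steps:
Function('j')(v, J) = Mul(J, Add(-2, J))
Add(52648, Mul(-1, Function('j')(196, 486))) = Add(52648, Mul(-1, Mul(486, Add(-2, 486)))) = Add(52648, Mul(-1, Mul(486, 484))) = Add(52648, Mul(-1, 235224)) = Add(52648, -235224) = -182576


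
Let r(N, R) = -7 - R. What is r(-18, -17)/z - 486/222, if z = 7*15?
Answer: -1627/777 ≈ -2.0940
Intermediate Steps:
z = 105
r(-18, -17)/z - 486/222 = (-7 - 1*(-17))/105 - 486/222 = (-7 + 17)*(1/105) - 486*1/222 = 10*(1/105) - 81/37 = 2/21 - 81/37 = -1627/777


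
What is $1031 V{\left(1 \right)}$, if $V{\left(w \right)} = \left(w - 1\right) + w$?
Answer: $1031$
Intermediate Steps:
$V{\left(w \right)} = -1 + 2 w$ ($V{\left(w \right)} = \left(-1 + w\right) + w = -1 + 2 w$)
$1031 V{\left(1 \right)} = 1031 \left(-1 + 2 \cdot 1\right) = 1031 \left(-1 + 2\right) = 1031 \cdot 1 = 1031$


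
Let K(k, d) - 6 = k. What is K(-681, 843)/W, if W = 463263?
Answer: -225/154421 ≈ -0.0014571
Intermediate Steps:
K(k, d) = 6 + k
K(-681, 843)/W = (6 - 681)/463263 = -675*1/463263 = -225/154421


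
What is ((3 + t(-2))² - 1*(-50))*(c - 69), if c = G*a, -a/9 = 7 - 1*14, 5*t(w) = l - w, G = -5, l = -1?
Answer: -578304/25 ≈ -23132.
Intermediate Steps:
t(w) = -⅕ - w/5 (t(w) = (-1 - w)/5 = -⅕ - w/5)
a = 63 (a = -9*(7 - 1*14) = -9*(7 - 14) = -9*(-7) = 63)
c = -315 (c = -5*63 = -315)
((3 + t(-2))² - 1*(-50))*(c - 69) = ((3 + (-⅕ - ⅕*(-2)))² - 1*(-50))*(-315 - 69) = ((3 + (-⅕ + ⅖))² + 50)*(-384) = ((3 + ⅕)² + 50)*(-384) = ((16/5)² + 50)*(-384) = (256/25 + 50)*(-384) = (1506/25)*(-384) = -578304/25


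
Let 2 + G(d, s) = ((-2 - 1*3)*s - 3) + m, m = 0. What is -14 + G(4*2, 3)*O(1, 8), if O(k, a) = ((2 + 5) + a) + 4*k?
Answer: -394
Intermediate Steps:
O(k, a) = 7 + a + 4*k (O(k, a) = (7 + a) + 4*k = 7 + a + 4*k)
G(d, s) = -5 - 5*s (G(d, s) = -2 + (((-2 - 1*3)*s - 3) + 0) = -2 + (((-2 - 3)*s - 3) + 0) = -2 + ((-5*s - 3) + 0) = -2 + ((-3 - 5*s) + 0) = -2 + (-3 - 5*s) = -5 - 5*s)
-14 + G(4*2, 3)*O(1, 8) = -14 + (-5 - 5*3)*(7 + 8 + 4*1) = -14 + (-5 - 15)*(7 + 8 + 4) = -14 - 20*19 = -14 - 380 = -394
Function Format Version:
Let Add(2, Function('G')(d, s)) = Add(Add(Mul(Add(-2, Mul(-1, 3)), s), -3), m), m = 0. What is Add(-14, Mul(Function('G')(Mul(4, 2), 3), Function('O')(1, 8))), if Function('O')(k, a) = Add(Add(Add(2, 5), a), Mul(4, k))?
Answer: -394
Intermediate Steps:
Function('O')(k, a) = Add(7, a, Mul(4, k)) (Function('O')(k, a) = Add(Add(7, a), Mul(4, k)) = Add(7, a, Mul(4, k)))
Function('G')(d, s) = Add(-5, Mul(-5, s)) (Function('G')(d, s) = Add(-2, Add(Add(Mul(Add(-2, Mul(-1, 3)), s), -3), 0)) = Add(-2, Add(Add(Mul(Add(-2, -3), s), -3), 0)) = Add(-2, Add(Add(Mul(-5, s), -3), 0)) = Add(-2, Add(Add(-3, Mul(-5, s)), 0)) = Add(-2, Add(-3, Mul(-5, s))) = Add(-5, Mul(-5, s)))
Add(-14, Mul(Function('G')(Mul(4, 2), 3), Function('O')(1, 8))) = Add(-14, Mul(Add(-5, Mul(-5, 3)), Add(7, 8, Mul(4, 1)))) = Add(-14, Mul(Add(-5, -15), Add(7, 8, 4))) = Add(-14, Mul(-20, 19)) = Add(-14, -380) = -394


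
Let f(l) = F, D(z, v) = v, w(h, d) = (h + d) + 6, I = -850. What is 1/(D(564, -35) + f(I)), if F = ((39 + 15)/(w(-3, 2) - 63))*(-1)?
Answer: -29/988 ≈ -0.029352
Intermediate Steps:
w(h, d) = 6 + d + h (w(h, d) = (d + h) + 6 = 6 + d + h)
F = 27/29 (F = ((39 + 15)/((6 + 2 - 3) - 63))*(-1) = (54/(5 - 63))*(-1) = (54/(-58))*(-1) = (54*(-1/58))*(-1) = -27/29*(-1) = 27/29 ≈ 0.93103)
f(l) = 27/29
1/(D(564, -35) + f(I)) = 1/(-35 + 27/29) = 1/(-988/29) = -29/988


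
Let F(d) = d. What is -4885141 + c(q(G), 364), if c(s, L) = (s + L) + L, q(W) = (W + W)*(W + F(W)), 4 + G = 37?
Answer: -4880057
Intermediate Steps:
G = 33 (G = -4 + 37 = 33)
q(W) = 4*W**2 (q(W) = (W + W)*(W + W) = (2*W)*(2*W) = 4*W**2)
c(s, L) = s + 2*L (c(s, L) = (L + s) + L = s + 2*L)
-4885141 + c(q(G), 364) = -4885141 + (4*33**2 + 2*364) = -4885141 + (4*1089 + 728) = -4885141 + (4356 + 728) = -4885141 + 5084 = -4880057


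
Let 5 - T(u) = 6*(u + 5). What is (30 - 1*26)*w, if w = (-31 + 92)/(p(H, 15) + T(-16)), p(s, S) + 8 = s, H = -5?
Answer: 122/29 ≈ 4.2069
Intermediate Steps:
p(s, S) = -8 + s
T(u) = -25 - 6*u (T(u) = 5 - 6*(u + 5) = 5 - 6*(5 + u) = 5 - (30 + 6*u) = 5 + (-30 - 6*u) = -25 - 6*u)
w = 61/58 (w = (-31 + 92)/((-8 - 5) + (-25 - 6*(-16))) = 61/(-13 + (-25 + 96)) = 61/(-13 + 71) = 61/58 ≈ 1.0517)
(30 - 1*26)*w = (30 - 1*26)*(61/58) = (30 - 26)*(61/58) = 4*(61/58) = 122/29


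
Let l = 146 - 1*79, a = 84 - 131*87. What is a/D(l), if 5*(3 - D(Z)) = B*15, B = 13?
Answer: 1257/4 ≈ 314.25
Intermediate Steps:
a = -11313 (a = 84 - 11397 = -11313)
l = 67 (l = 146 - 79 = 67)
D(Z) = -36 (D(Z) = 3 - 13*15/5 = 3 - 1/5*195 = 3 - 39 = -36)
a/D(l) = -11313/(-36) = -11313*(-1/36) = 1257/4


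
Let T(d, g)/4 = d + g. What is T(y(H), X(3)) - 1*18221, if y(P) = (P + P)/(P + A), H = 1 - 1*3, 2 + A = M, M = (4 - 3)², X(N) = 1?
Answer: -54635/3 ≈ -18212.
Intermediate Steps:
M = 1 (M = 1² = 1)
A = -1 (A = -2 + 1 = -1)
H = -2 (H = 1 - 3 = -2)
y(P) = 2*P/(-1 + P) (y(P) = (P + P)/(P - 1) = (2*P)/(-1 + P) = 2*P/(-1 + P))
T(d, g) = 4*d + 4*g (T(d, g) = 4*(d + g) = 4*d + 4*g)
T(y(H), X(3)) - 1*18221 = (4*(2*(-2)/(-1 - 2)) + 4*1) - 1*18221 = (4*(2*(-2)/(-3)) + 4) - 18221 = (4*(2*(-2)*(-⅓)) + 4) - 18221 = (4*(4/3) + 4) - 18221 = (16/3 + 4) - 18221 = 28/3 - 18221 = -54635/3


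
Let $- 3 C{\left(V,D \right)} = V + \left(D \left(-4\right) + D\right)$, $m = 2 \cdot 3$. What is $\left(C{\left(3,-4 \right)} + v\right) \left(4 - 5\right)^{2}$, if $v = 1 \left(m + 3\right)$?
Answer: $4$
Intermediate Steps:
$m = 6$
$C{\left(V,D \right)} = D - \frac{V}{3}$ ($C{\left(V,D \right)} = - \frac{V + \left(D \left(-4\right) + D\right)}{3} = - \frac{V + \left(- 4 D + D\right)}{3} = - \frac{V - 3 D}{3} = D - \frac{V}{3}$)
$v = 9$ ($v = 1 \left(6 + 3\right) = 1 \cdot 9 = 9$)
$\left(C{\left(3,-4 \right)} + v\right) \left(4 - 5\right)^{2} = \left(\left(-4 - 1\right) + 9\right) \left(4 - 5\right)^{2} = \left(\left(-4 - 1\right) + 9\right) \left(-1\right)^{2} = \left(-5 + 9\right) 1 = 4 \cdot 1 = 4$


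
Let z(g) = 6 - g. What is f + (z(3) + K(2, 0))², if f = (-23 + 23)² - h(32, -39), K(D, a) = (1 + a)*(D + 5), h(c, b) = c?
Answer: 68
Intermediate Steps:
K(D, a) = (1 + a)*(5 + D)
f = -32 (f = (-23 + 23)² - 1*32 = 0² - 32 = 0 - 32 = -32)
f + (z(3) + K(2, 0))² = -32 + ((6 - 1*3) + (5 + 2 + 5*0 + 2*0))² = -32 + ((6 - 3) + (5 + 2 + 0 + 0))² = -32 + (3 + 7)² = -32 + 10² = -32 + 100 = 68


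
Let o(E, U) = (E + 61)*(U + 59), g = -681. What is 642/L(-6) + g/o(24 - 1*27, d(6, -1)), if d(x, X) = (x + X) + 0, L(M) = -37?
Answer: -2408301/137344 ≈ -17.535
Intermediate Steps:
d(x, X) = X + x (d(x, X) = (X + x) + 0 = X + x)
o(E, U) = (59 + U)*(61 + E) (o(E, U) = (61 + E)*(59 + U) = (59 + U)*(61 + E))
642/L(-6) + g/o(24 - 1*27, d(6, -1)) = 642/(-37) - 681/(3599 + 59*(24 - 1*27) + 61*(-1 + 6) + (24 - 1*27)*(-1 + 6)) = 642*(-1/37) - 681/(3599 + 59*(24 - 27) + 61*5 + (24 - 27)*5) = -642/37 - 681/(3599 + 59*(-3) + 305 - 3*5) = -642/37 - 681/(3599 - 177 + 305 - 15) = -642/37 - 681/3712 = -2408301/137344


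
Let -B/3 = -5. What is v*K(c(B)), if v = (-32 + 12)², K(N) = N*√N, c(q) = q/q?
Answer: 400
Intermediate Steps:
B = 15 (B = -3*(-5) = 15)
c(q) = 1
K(N) = N^(3/2)
v = 400 (v = (-20)² = 400)
v*K(c(B)) = 400*1^(3/2) = 400*1 = 400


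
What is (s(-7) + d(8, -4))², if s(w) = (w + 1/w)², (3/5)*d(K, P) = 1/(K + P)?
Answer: 914760025/345744 ≈ 2645.8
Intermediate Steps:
d(K, P) = 5/(3*(K + P))
s(w) = (w + 1/w)²
(s(-7) + d(8, -4))² = ((1 + (-7)²)²/(-7)² + 5/(3*(8 - 4)))² = ((1 + 49)²/49 + (5/3)/4)² = ((1/49)*50² + (5/3)*(¼))² = ((1/49)*2500 + 5/12)² = (2500/49 + 5/12)² = (30245/588)² = 914760025/345744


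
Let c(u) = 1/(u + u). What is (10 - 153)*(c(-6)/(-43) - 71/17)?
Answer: 5236517/8772 ≈ 596.96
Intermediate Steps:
c(u) = 1/(2*u)
(10 - 153)*(c(-6)/(-43) - 71/17) = (10 - 153)*(((½)/(-6))/(-43) - 71/17) = -143*(((½)*(-⅙))*(-1/43) - 71*1/17) = -143*(-1/12*(-1/43) - 71/17) = -143*(1/516 - 71/17) = -143*(-36619/8772) = 5236517/8772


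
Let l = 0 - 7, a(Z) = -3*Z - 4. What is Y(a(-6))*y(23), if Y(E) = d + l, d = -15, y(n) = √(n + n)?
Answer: -22*√46 ≈ -149.21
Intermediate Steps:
a(Z) = -4 - 3*Z
y(n) = √2*√n (y(n) = √(2*n) = √2*√n)
l = -7
Y(E) = -22 (Y(E) = -15 - 7 = -22)
Y(a(-6))*y(23) = -22*√2*√23 = -22*√46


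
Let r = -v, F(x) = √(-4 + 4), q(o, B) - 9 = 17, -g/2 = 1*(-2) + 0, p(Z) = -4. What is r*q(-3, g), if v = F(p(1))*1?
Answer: 0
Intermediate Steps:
g = 4 (g = -2*(1*(-2) + 0) = -2*(-2 + 0) = -2*(-2) = 4)
q(o, B) = 26 (q(o, B) = 9 + 17 = 26)
F(x) = 0 (F(x) = √0 = 0)
v = 0 (v = 0*1 = 0)
r = 0 (r = -1*0 = 0)
r*q(-3, g) = 0*26 = 0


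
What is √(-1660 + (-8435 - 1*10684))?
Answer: I*√20779 ≈ 144.15*I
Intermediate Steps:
√(-1660 + (-8435 - 1*10684)) = √(-1660 + (-8435 - 10684)) = √(-1660 - 19119) = √(-20779) = I*√20779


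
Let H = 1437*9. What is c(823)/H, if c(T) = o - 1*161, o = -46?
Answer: -23/1437 ≈ -0.016006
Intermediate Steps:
H = 12933
c(T) = -207 (c(T) = -46 - 1*161 = -46 - 161 = -207)
c(823)/H = -207/12933 = -207*1/12933 = -23/1437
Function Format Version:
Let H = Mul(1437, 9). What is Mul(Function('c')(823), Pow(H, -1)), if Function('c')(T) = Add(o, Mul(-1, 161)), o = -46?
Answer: Rational(-23, 1437) ≈ -0.016006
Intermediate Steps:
H = 12933
Function('c')(T) = -207 (Function('c')(T) = Add(-46, Mul(-1, 161)) = Add(-46, -161) = -207)
Mul(Function('c')(823), Pow(H, -1)) = Mul(-207, Pow(12933, -1)) = Mul(-207, Rational(1, 12933)) = Rational(-23, 1437)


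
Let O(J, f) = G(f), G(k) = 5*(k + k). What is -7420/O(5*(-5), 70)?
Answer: -53/5 ≈ -10.600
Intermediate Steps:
G(k) = 10*k (G(k) = 5*(2*k) = 10*k)
O(J, f) = 10*f
-7420/O(5*(-5), 70) = -7420/(10*70) = -7420/700 = -7420*1/700 = -53/5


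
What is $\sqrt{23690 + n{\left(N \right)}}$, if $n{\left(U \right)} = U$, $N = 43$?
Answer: $9 \sqrt{293} \approx 154.06$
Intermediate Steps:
$\sqrt{23690 + n{\left(N \right)}} = \sqrt{23690 + 43} = \sqrt{23733} = 9 \sqrt{293}$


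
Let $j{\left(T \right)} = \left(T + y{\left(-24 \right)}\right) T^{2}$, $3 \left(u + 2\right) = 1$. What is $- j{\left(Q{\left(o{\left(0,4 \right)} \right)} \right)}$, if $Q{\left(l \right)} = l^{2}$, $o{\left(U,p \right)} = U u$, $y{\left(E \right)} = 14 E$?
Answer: $0$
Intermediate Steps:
$u = - \frac{5}{3}$ ($u = -2 + \frac{1}{3} \cdot 1 = -2 + \frac{1}{3} = - \frac{5}{3} \approx -1.6667$)
$o{\left(U,p \right)} = - \frac{5 U}{3}$ ($o{\left(U,p \right)} = U \left(- \frac{5}{3}\right) = - \frac{5 U}{3}$)
$j{\left(T \right)} = T^{2} \left(-336 + T\right)$ ($j{\left(T \right)} = \left(T + 14 \left(-24\right)\right) T^{2} = \left(T - 336\right) T^{2} = \left(-336 + T\right) T^{2} = T^{2} \left(-336 + T\right)$)
$- j{\left(Q{\left(o{\left(0,4 \right)} \right)} \right)} = - \left(\left(\left(- \frac{5}{3}\right) 0\right)^{2}\right)^{2} \left(-336 + \left(\left(- \frac{5}{3}\right) 0\right)^{2}\right) = - \left(0^{2}\right)^{2} \left(-336 + 0^{2}\right) = - 0^{2} \left(-336 + 0\right) = - 0 \left(-336\right) = \left(-1\right) 0 = 0$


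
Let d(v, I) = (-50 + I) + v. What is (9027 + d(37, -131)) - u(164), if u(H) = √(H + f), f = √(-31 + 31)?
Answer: 8883 - 2*√41 ≈ 8870.2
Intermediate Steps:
d(v, I) = -50 + I + v
f = 0 (f = √0 = 0)
u(H) = √H (u(H) = √(H + 0) = √H)
(9027 + d(37, -131)) - u(164) = (9027 + (-50 - 131 + 37)) - √164 = (9027 - 144) - 2*√41 = 8883 - 2*√41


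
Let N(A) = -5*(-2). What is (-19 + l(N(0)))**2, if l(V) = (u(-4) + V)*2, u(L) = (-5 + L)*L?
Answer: 5329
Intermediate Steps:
N(A) = 10
u(L) = L*(-5 + L)
l(V) = 72 + 2*V (l(V) = (-4*(-5 - 4) + V)*2 = (-4*(-9) + V)*2 = (36 + V)*2 = 72 + 2*V)
(-19 + l(N(0)))**2 = (-19 + (72 + 2*10))**2 = (-19 + (72 + 20))**2 = (-19 + 92)**2 = 73**2 = 5329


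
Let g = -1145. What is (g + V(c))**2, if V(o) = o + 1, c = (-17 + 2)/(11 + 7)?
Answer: 47183161/36 ≈ 1.3106e+6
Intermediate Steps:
c = -5/6 (c = -15/18 = -15*1/18 = -5/6 ≈ -0.83333)
V(o) = 1 + o
(g + V(c))**2 = (-1145 + (1 - 5/6))**2 = (-1145 + 1/6)**2 = (-6869/6)**2 = 47183161/36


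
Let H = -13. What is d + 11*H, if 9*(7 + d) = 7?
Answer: -1343/9 ≈ -149.22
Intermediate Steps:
d = -56/9 (d = -7 + (⅑)*7 = -7 + 7/9 = -56/9 ≈ -6.2222)
d + 11*H = -56/9 + 11*(-13) = -56/9 - 143 = -1343/9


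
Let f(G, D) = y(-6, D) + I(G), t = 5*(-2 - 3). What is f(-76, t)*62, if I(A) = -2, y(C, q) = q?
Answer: -1674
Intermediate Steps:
t = -25 (t = 5*(-5) = -25)
f(G, D) = -2 + D (f(G, D) = D - 2 = -2 + D)
f(-76, t)*62 = (-2 - 25)*62 = -27*62 = -1674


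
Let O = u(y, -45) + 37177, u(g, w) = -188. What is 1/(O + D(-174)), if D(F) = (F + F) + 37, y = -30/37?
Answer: 1/36678 ≈ 2.7264e-5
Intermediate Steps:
y = -30/37 (y = -30*1/37 = -30/37 ≈ -0.81081)
D(F) = 37 + 2*F (D(F) = 2*F + 37 = 37 + 2*F)
O = 36989 (O = -188 + 37177 = 36989)
1/(O + D(-174)) = 1/(36989 + (37 + 2*(-174))) = 1/(36989 + (37 - 348)) = 1/(36989 - 311) = 1/36678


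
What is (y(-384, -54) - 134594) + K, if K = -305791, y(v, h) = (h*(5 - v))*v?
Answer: 7625919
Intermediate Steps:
y(v, h) = h*v*(5 - v)
(y(-384, -54) - 134594) + K = (-54*(-384)*(5 - 1*(-384)) - 134594) - 305791 = (-54*(-384)*(5 + 384) - 134594) - 305791 = (-54*(-384)*389 - 134594) - 305791 = (8066304 - 134594) - 305791 = 7931710 - 305791 = 7625919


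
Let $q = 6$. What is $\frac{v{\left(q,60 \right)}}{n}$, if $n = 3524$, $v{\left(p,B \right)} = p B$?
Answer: $\frac{90}{881} \approx 0.10216$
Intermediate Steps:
$v{\left(p,B \right)} = B p$
$\frac{v{\left(q,60 \right)}}{n} = \frac{60 \cdot 6}{3524} = 360 \cdot \frac{1}{3524} = \frac{90}{881}$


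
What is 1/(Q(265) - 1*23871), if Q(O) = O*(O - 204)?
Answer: -1/7706 ≈ -0.00012977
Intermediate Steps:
Q(O) = O*(-204 + O)
1/(Q(265) - 1*23871) = 1/(265*(-204 + 265) - 1*23871) = 1/(265*61 - 23871) = 1/(16165 - 23871) = 1/(-7706) = -1/7706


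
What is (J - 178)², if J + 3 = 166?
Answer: 225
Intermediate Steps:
J = 163 (J = -3 + 166 = 163)
(J - 178)² = (163 - 178)² = (-15)² = 225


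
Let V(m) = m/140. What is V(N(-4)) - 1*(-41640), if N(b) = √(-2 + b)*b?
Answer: 41640 - I*√6/35 ≈ 41640.0 - 0.069985*I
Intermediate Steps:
N(b) = b*√(-2 + b)
V(m) = m/140 (V(m) = m*(1/140) = m/140)
V(N(-4)) - 1*(-41640) = (-4*√(-2 - 4))/140 - 1*(-41640) = (-4*I*√6)/140 + 41640 = -I*√6/35 + 41640 = 41640 - I*√6/35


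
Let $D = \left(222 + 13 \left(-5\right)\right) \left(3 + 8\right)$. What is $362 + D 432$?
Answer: $746426$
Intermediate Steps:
$D = 1727$ ($D = \left(222 - 65\right) 11 = 157 \cdot 11 = 1727$)
$362 + D 432 = 362 + 1727 \cdot 432 = 362 + 746064 = 746426$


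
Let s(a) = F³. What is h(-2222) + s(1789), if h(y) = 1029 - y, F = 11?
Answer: 4582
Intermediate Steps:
s(a) = 1331 (s(a) = 11³ = 1331)
h(-2222) + s(1789) = (1029 - 1*(-2222)) + 1331 = (1029 + 2222) + 1331 = 3251 + 1331 = 4582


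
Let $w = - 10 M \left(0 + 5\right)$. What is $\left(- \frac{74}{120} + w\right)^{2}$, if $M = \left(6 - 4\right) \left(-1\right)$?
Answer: $\frac{35557369}{3600} \approx 9877.0$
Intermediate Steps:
$M = -2$ ($M = 2 \left(-1\right) = -2$)
$w = 100$ ($w = - 10 \left(- 2 \left(0 + 5\right)\right) = - 10 \left(\left(-2\right) 5\right) = \left(-10\right) \left(-10\right) = 100$)
$\left(- \frac{74}{120} + w\right)^{2} = \left(- \frac{74}{120} + 100\right)^{2} = \left(\left(-74\right) \frac{1}{120} + 100\right)^{2} = \left(- \frac{37}{60} + 100\right)^{2} = \left(\frac{5963}{60}\right)^{2} = \frac{35557369}{3600}$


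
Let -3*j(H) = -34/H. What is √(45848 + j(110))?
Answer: √1248214605/165 ≈ 214.12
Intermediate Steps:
j(H) = 34/(3*H) (j(H) = -(-34)/(3*H) = 34/(3*H))
√(45848 + j(110)) = √(45848 + (34/3)/110) = √(45848 + (34/3)*(1/110)) = √(45848 + 17/165) = √(7564937/165) = √1248214605/165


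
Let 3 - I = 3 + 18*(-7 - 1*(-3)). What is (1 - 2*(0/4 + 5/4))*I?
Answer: -108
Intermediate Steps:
I = 72 (I = 3 - (3 + 18*(-7 - 1*(-3))) = 3 - (3 + 18*(-7 + 3)) = 3 - (3 + 18*(-4)) = 3 - (3 - 72) = 3 - 1*(-69) = 3 + 69 = 72)
(1 - 2*(0/4 + 5/4))*I = (1 - 2*(0/4 + 5/4))*72 = (1 - 2*(0*(¼) + 5*(¼)))*72 = (1 - 2*(0 + 5/4))*72 = (1 - 2*5/4)*72 = (1 - 5/2)*72 = -3/2*72 = -108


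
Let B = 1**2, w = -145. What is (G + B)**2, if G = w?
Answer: 20736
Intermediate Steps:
B = 1
G = -145
(G + B)**2 = (-145 + 1)**2 = (-144)**2 = 20736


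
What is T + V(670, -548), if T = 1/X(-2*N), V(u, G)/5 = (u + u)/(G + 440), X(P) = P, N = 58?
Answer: -194327/3132 ≈ -62.046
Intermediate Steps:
V(u, G) = 10*u/(440 + G) (V(u, G) = 5*((u + u)/(G + 440)) = 5*((2*u)/(440 + G)) = 5*(2*u/(440 + G)) = 10*u/(440 + G))
T = -1/116 (T = 1/(-2*58) = 1/(-116) = -1/116 ≈ -0.0086207)
T + V(670, -548) = -1/116 + 10*670/(440 - 548) = -1/116 + 10*670/(-108) = -1/116 + 10*670*(-1/108) = -1/116 - 1675/27 = -194327/3132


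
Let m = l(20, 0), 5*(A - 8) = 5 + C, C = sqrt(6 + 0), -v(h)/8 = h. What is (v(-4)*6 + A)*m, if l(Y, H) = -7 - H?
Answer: -1407 - 7*sqrt(6)/5 ≈ -1410.4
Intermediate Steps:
v(h) = -8*h
C = sqrt(6) ≈ 2.4495
A = 9 + sqrt(6)/5 (A = 8 + (5 + sqrt(6))/5 = 8 + (1 + sqrt(6)/5) = 9 + sqrt(6)/5 ≈ 9.4899)
m = -7 (m = -7 - 1*0 = -7 + 0 = -7)
(v(-4)*6 + A)*m = (-8*(-4)*6 + (9 + sqrt(6)/5))*(-7) = (32*6 + (9 + sqrt(6)/5))*(-7) = (192 + (9 + sqrt(6)/5))*(-7) = (201 + sqrt(6)/5)*(-7) = -1407 - 7*sqrt(6)/5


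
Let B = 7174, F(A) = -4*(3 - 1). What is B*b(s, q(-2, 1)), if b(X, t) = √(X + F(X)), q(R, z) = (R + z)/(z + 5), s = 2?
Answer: 7174*I*√6 ≈ 17573.0*I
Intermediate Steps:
q(R, z) = (R + z)/(5 + z)
F(A) = -8 (F(A) = -4*2 = -8)
b(X, t) = √(-8 + X) (b(X, t) = √(X - 8) = √(-8 + X))
B*b(s, q(-2, 1)) = 7174*√(-8 + 2) = 7174*√(-6) = 7174*(I*√6) = 7174*I*√6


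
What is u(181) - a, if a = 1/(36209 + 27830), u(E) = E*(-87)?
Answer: -1008422134/64039 ≈ -15747.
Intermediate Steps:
u(E) = -87*E
a = 1/64039 ≈ 1.5615e-5
u(181) - a = -87*181 - 1*1/64039 = -15747 - 1/64039 = -1008422134/64039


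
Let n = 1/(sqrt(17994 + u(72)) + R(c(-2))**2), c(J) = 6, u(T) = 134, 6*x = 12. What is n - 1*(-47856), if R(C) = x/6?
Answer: 70270171143/1468367 + 324*sqrt(1133)/1468367 ≈ 47856.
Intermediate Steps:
x = 2 (x = (1/6)*12 = 2)
R(C) = 1/3 (R(C) = 2/6 = 2*(1/6) = 1/3)
n = 1/(1/9 + 4*sqrt(1133)) (n = 1/(sqrt(17994 + 134) + (1/3)**2) = 1/(sqrt(18128) + 1/9) = 1/(4*sqrt(1133) + 1/9) = 1/(1/9 + 4*sqrt(1133)) ≈ 0.0074211)
n - 1*(-47856) = (-9/1468367 + 324*sqrt(1133)/1468367) - 1*(-47856) = (-9/1468367 + 324*sqrt(1133)/1468367) + 47856 = 70270171143/1468367 + 324*sqrt(1133)/1468367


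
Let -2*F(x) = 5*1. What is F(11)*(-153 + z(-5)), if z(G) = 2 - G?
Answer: 365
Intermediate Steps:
F(x) = -5/2
F(11)*(-153 + z(-5)) = -5*(-153 + (2 - 1*(-5)))/2 = -5*(-153 + (2 + 5))/2 = -5*(-153 + 7)/2 = -5/2*(-146) = 365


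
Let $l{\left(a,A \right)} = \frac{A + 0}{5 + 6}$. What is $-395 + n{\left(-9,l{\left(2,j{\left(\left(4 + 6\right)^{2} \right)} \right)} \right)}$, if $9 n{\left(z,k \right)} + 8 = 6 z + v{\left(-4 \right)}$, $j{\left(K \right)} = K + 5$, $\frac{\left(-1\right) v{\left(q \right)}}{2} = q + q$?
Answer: $- \frac{3601}{9} \approx -400.11$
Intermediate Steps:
$v{\left(q \right)} = - 4 q$ ($v{\left(q \right)} = - 2 \left(q + q\right) = - 2 \cdot 2 q = - 4 q$)
$j{\left(K \right)} = 5 + K$
$l{\left(a,A \right)} = \frac{A}{11}$
$n{\left(z,k \right)} = \frac{8}{9} + \frac{2 z}{3}$ ($n{\left(z,k \right)} = - \frac{8}{9} + \frac{6 z - -16}{9} = - \frac{8}{9} + \frac{6 z + 16}{9} = - \frac{8}{9} + \frac{16 + 6 z}{9} = - \frac{8}{9} + \left(\frac{16}{9} + \frac{2 z}{3}\right) = \frac{8}{9} + \frac{2 z}{3}$)
$-395 + n{\left(-9,l{\left(2,j{\left(\left(4 + 6\right)^{2} \right)} \right)} \right)} = -395 + \left(\frac{8}{9} + \frac{2}{3} \left(-9\right)\right) = -395 + \left(\frac{8}{9} - 6\right) = -395 - \frac{46}{9} = - \frac{3601}{9}$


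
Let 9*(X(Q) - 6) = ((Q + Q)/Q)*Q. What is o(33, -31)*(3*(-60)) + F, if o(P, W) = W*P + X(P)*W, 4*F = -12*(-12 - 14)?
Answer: 258618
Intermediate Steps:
X(Q) = 6 + 2*Q/9 (X(Q) = 6 + (((Q + Q)/Q)*Q)/9 = 6 + (((2*Q)/Q)*Q)/9 = 6 + (2*Q)/9 = 6 + 2*Q/9)
F = 78 (F = (-12*(-12 - 14))/4 = (-12*(-26))/4 = (¼)*312 = 78)
o(P, W) = P*W + W*(6 + 2*P/9) (o(P, W) = W*P + (6 + 2*P/9)*W = P*W + W*(6 + 2*P/9))
o(33, -31)*(3*(-60)) + F = ((⅑)*(-31)*(54 + 11*33))*(3*(-60)) + 78 = ((⅑)*(-31)*(54 + 363))*(-180) + 78 = ((⅑)*(-31)*417)*(-180) + 78 = -4309/3*(-180) + 78 = 258540 + 78 = 258618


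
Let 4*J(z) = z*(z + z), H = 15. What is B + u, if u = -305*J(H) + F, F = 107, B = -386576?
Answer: -841563/2 ≈ -4.2078e+5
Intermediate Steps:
J(z) = z²/2 (J(z) = (z*(z + z))/4 = (z*(2*z))/4 = (2*z²)/4 = z²/2)
u = -68411/2 (u = -305*15²/2 + 107 = -305*225/2 + 107 = -68625/2 + 107 = -68411/2 ≈ -34206.)
B + u = -386576 - 68411/2 = -841563/2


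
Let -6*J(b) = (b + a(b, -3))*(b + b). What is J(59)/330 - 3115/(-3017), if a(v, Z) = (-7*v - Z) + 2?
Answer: 9315271/426690 ≈ 21.831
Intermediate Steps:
a(v, Z) = 2 - Z - 7*v (a(v, Z) = (-Z - 7*v) + 2 = 2 - Z - 7*v)
J(b) = -b*(5 - 6*b)/3 (J(b) = -(b + (2 - 1*(-3) - 7*b))*(b + b)/6 = -(b + (2 + 3 - 7*b))*2*b/6 = -(b + (5 - 7*b))*2*b/6 = -(5 - 6*b)*2*b/6 = -b*(5 - 6*b)/3)
J(59)/330 - 3115/(-3017) = ((⅓)*59*(-5 + 6*59))/330 - 3115/(-3017) = ((⅓)*59*(-5 + 354))*(1/330) - 3115*(-1/3017) = ((⅓)*59*349)*(1/330) + 445/431 = (20591/3)*(1/330) + 445/431 = 20591/990 + 445/431 = 9315271/426690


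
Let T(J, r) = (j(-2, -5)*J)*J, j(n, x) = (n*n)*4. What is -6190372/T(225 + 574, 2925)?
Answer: -1547593/2553604 ≈ -0.60604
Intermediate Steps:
j(n, x) = 4*n² (j(n, x) = n²*4 = 4*n²)
T(J, r) = 16*J² (T(J, r) = ((4*(-2)²)*J)*J = ((4*4)*J)*J = (16*J)*J = 16*J²)
-6190372/T(225 + 574, 2925) = -6190372*1/(16*(225 + 574)²) = -6190372/(16*799²) = -6190372/(16*638401) = -6190372/10214416 = -6190372*1/10214416 = -1547593/2553604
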